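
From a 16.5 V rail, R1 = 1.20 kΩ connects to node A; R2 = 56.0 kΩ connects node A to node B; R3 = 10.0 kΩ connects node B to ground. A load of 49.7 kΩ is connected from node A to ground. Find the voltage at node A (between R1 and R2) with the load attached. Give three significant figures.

V ≈ 15.8 V

Below node A the series string R2+R3 = 66.00 kΩ sits in parallel with the 49.7 kΩ load: 28.35 kΩ.
V_A = 16.5 × 28.35/(1.20 + 28.35) = 15.8 V.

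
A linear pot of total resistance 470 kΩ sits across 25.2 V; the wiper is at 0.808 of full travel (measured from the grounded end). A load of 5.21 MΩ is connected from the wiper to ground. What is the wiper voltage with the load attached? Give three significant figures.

The wiper splits the pot into (1−α)R = 90.24 kΩ above and αR = 379.8 kΩ below.
Lower section ‖ load = 354.0 kΩ.
V_wiper = 25.2 × 354.0/(90.24 + 354.0) = 20.1 V.

V ≈ 20.1 V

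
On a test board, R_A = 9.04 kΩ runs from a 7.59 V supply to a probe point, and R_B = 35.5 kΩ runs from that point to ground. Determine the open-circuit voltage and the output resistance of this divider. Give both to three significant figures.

V_th = 6.05 V, R_th = 7.21 kΩ

V_th is the open-circuit tap voltage: 7.59 × 35.5/(9.04 + 35.5) = 6.05 V.
With the supply zeroed, R_A and R_B appear in parallel from the tap: R_th = R_A‖R_B = (9.04 × 35.5)/44.54 = 7.21 kΩ.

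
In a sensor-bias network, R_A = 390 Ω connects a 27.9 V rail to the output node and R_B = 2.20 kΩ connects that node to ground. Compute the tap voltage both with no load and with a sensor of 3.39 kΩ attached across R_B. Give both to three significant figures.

Unloaded: 23.7 V; loaded: 21.6 V

Open-circuit: V = 27.9 × 2200/(390 + 2200) = 23.7 V.
With the load, R_B becomes R_B‖R_L = 1334 Ω, so V = 27.9 × 1334/1724 = 21.6 V.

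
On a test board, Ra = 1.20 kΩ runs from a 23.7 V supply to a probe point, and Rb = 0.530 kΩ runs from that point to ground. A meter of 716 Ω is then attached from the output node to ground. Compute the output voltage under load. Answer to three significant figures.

V_out ≈ 4.80 V

The load sits in parallel with Rb: Rb‖R_L = (530 × 716) / (530 + 716) = 304.6 Ω.
V_out = 23.7 × 304.6 / (1200 + 304.6) = 23.7 × 304.6/1505 = 4.80 V.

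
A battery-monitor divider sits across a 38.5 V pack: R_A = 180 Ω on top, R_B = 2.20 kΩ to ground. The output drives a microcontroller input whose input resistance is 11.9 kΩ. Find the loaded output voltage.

V_out ≈ 35.1 V

The load sits in parallel with R_B: R_B‖R_L = (2200 × 11900) / (2200 + 11900) = 1857 Ω.
V_out = 38.5 × 1857 / (180 + 1857) = 38.5 × 1857/2037 = 35.1 V.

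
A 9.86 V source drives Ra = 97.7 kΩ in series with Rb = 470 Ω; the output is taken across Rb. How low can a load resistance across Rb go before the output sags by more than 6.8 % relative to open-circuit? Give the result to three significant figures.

R_L(min) ≈ 6.41 kΩ

Output resistance R_th = Ra‖Rb = (97700 × 470)/98170 = 467.7 Ω.
The fractional drop is R_th/(R_th + R_L); requiring this ≤ 0.0680 gives R_L ≥ R_th(1/0.0680 − 1) = 467.7 × 13.71 = 6.41 kΩ.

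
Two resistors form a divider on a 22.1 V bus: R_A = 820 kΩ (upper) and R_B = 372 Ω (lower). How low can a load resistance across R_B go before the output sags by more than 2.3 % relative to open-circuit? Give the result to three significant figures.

R_L(min) ≈ 15.8 kΩ

Output resistance R_th = R_A‖R_B = (820000 × 372)/820400 = 371.8 Ω.
The fractional drop is R_th/(R_th + R_L); requiring this ≤ 0.0230 gives R_L ≥ R_th(1/0.0230 − 1) = 371.8 × 42.48 = 15.8 kΩ.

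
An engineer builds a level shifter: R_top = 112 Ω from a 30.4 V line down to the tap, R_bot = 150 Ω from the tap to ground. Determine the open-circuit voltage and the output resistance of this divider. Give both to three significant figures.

V_th is the open-circuit tap voltage: 30.4 × 150/(112 + 150) = 17.4 V.
With the supply zeroed, R_top and R_bot appear in parallel from the tap: R_th = R_top‖R_bot = (112 × 150)/262.0 = 64.1 Ω.

V_th = 17.4 V, R_th = 64.1 Ω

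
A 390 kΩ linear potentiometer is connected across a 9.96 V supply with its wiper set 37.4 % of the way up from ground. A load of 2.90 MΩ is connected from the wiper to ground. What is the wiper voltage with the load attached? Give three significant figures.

The wiper splits the pot into (1−α)R = 244.1 kΩ above and αR = 145.9 kΩ below.
Lower section ‖ load = 138.9 kΩ.
V_wiper = 9.96 × 138.9/(244.1 + 138.9) = 3.61 V.

V ≈ 3.61 V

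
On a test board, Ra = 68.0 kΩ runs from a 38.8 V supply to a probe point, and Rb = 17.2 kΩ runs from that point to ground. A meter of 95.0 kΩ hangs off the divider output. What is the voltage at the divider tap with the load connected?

The load sits in parallel with Rb: Rb‖R_L = (17.2 × 95.0) / (17.2 + 95.0) = 14.56 kΩ.
V_out = 38.8 × 14.56 / (68.0 + 14.56) = 38.8 × 14.56/82.56 = 6.84 V.

V_out ≈ 6.84 V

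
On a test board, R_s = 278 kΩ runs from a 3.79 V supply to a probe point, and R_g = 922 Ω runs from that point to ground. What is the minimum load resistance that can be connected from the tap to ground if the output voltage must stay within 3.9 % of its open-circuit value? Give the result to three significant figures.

Output resistance R_th = R_s‖R_g = (278000 × 922)/278900 = 919.0 Ω.
The fractional drop is R_th/(R_th + R_L); requiring this ≤ 0.0390 gives R_L ≥ R_th(1/0.0390 − 1) = 919.0 × 24.64 = 22.6 kΩ.

R_L(min) ≈ 22.6 kΩ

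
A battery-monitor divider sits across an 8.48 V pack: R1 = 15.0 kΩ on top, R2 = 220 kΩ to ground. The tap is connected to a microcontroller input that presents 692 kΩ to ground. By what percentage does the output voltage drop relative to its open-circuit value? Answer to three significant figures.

The divider's output (Thévenin) resistance is R1‖R2 = 14.04 kΩ.
Fractional drop under load = R_th/(R_th + R_L) = 14.04 / (14.04 + 692) = 0.01989.
So the output falls by 1.99 %.

1.99 %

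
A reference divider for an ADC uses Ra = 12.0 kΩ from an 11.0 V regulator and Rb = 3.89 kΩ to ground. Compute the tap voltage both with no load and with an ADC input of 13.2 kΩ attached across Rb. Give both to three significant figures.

Open-circuit: V = 11.0 × 3.89/(12.0 + 3.89) = 2.69 V.
With the load, Rb becomes Rb‖R_L = 3.005 kΩ, so V = 11.0 × 3.005/15.00 = 2.20 V.

Unloaded: 2.69 V; loaded: 2.20 V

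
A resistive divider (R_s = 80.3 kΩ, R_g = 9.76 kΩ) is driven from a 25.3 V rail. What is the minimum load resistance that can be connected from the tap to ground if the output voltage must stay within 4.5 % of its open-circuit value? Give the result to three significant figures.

Output resistance R_th = R_s‖R_g = (80.3 × 9.76)/90.06 = 8.702 kΩ.
The fractional drop is R_th/(R_th + R_L); requiring this ≤ 0.0450 gives R_L ≥ R_th(1/0.0450 − 1) = 8.702 × 21.22 = 185 kΩ.

R_L(min) ≈ 185 kΩ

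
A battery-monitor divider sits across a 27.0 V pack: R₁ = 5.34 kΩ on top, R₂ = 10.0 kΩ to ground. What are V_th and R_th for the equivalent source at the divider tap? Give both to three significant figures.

V_th = 17.6 V, R_th = 3.48 kΩ

V_th is the open-circuit tap voltage: 27.0 × 10.0/(5.34 + 10.0) = 17.6 V.
With the supply zeroed, R₁ and R₂ appear in parallel from the tap: R_th = R₁‖R₂ = (5.34 × 10.0)/15.34 = 3.48 kΩ.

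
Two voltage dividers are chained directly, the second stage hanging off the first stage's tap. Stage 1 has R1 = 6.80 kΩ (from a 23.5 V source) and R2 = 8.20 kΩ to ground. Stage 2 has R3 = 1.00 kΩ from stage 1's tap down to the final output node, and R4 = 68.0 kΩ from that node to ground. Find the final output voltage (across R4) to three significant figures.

Stage 2 presents R3+R4 = 69.00 kΩ as a load on stage 1's tap.
Stage 1's lower leg becomes R2‖(R3+R4) = 7.329 kΩ, so V_mid = 23.5 × 7.329/14.13 = 12.19 V.
Stage 2 is itself unloaded: V_out = V_mid × R4/(R3+R4) = 12.19 × 68.0/69.00 = 12.0 V.

V_out ≈ 12.0 V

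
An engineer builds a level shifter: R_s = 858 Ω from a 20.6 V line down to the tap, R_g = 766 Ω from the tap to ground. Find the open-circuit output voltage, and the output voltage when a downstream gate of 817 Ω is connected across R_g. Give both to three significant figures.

Unloaded: 9.72 V; loaded: 6.50 V

Open-circuit: V = 20.6 × 766/(858 + 766) = 9.72 V.
With the load, R_g becomes R_g‖R_L = 395.3 Ω, so V = 20.6 × 395.3/1253 = 6.50 V.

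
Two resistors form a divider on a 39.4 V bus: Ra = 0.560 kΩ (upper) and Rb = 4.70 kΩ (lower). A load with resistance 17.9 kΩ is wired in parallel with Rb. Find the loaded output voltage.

V_out ≈ 34.2 V

The load sits in parallel with Rb: Rb‖R_L = (4700 × 17900) / (4700 + 17900) = 3723 Ω.
V_out = 39.4 × 3723 / (560 + 3723) = 39.4 × 3723/4283 = 34.2 V.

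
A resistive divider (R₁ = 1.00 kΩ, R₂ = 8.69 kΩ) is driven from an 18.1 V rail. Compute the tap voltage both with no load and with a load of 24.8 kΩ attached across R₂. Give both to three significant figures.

Open-circuit: V = 18.1 × 8.69/(1.00 + 8.69) = 16.2 V.
With the load, R₂ becomes R₂‖R_L = 6.435 kΩ, so V = 18.1 × 6.435/7.435 = 15.7 V.

Unloaded: 16.2 V; loaded: 15.7 V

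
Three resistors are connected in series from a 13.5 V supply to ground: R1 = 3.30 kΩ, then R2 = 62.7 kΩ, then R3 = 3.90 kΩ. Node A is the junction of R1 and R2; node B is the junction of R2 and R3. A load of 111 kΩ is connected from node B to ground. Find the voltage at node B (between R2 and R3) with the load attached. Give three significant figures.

V ≈ 0.729 V

At node B, R3 is in parallel with the load: R3‖R_L = 3.768 kΩ.
Below node A the resistance is R2 + (R3‖R_L) = 66.47 kΩ, so V_A = 13.5 × 66.47/69.77 = 12.86 V.
Then V_B = V_A × (R3‖R_L)/(R2 + R3‖R_L) = 12.86 × 3.768/66.47 = 0.729 V.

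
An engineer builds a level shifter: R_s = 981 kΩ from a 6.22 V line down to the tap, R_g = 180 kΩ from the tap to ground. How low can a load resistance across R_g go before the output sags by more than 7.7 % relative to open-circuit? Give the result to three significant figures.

Output resistance R_th = R_s‖R_g = (981 × 180)/1161 = 152.1 kΩ.
The fractional drop is R_th/(R_th + R_L); requiring this ≤ 0.0770 gives R_L ≥ R_th(1/0.0770 − 1) = 152.1 × 11.99 = 1.82 MΩ.

R_L(min) ≈ 1.82 MΩ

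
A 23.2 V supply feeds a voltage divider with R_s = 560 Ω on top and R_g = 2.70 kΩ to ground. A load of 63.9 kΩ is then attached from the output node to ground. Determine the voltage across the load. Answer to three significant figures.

The load sits in parallel with R_g: R_g‖R_L = (2700 × 63900) / (2700 + 63900) = 2591 Ω.
V_out = 23.2 × 2591 / (560 + 2591) = 23.2 × 2591/3151 = 19.1 V.

V_out ≈ 19.1 V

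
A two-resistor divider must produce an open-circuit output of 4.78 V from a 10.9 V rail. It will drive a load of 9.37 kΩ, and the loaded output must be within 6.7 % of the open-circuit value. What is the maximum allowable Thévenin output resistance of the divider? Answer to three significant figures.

Loading drop = R_th/(R_th + R_L) ≤ 0.0670, so R_th ≤ R_L · ε/(1−ε) = 9.37 kΩ × 0.0670/0.9330 = 673 Ω.
(Any R1, R2 with R2/(R1+R2) = 0.439 and R1‖R2 ≤ 673 Ω will meet the spec.)

R_th ≤ 673 Ω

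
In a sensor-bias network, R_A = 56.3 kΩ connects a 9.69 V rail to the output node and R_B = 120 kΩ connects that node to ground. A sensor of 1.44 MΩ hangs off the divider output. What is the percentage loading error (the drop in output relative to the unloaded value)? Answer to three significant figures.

2.59 %

The divider's output (Thévenin) resistance is R_A‖R_B = 38.32 kΩ.
Fractional drop under load = R_th/(R_th + R_L) = 38.32 / (38.32 + 1440) = 0.02592.
So the output falls by 2.59 %.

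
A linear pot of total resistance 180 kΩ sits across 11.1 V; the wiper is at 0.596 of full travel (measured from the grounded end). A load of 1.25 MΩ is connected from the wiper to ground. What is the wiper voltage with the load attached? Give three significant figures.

The wiper splits the pot into (1−α)R = 72.72 kΩ above and αR = 107.3 kΩ below.
Lower section ‖ load = 98.80 kΩ.
V_wiper = 11.1 × 98.80/(72.72 + 98.80) = 6.39 V.

V ≈ 6.39 V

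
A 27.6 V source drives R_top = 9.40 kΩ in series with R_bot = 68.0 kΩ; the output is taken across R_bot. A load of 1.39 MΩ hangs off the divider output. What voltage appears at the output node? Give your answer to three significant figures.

V_out ≈ 24.1 V

The load sits in parallel with R_bot: R_bot‖R_L = (68.0 × 1390) / (68.0 + 1390) = 64.83 kΩ.
V_out = 27.6 × 64.83 / (9.40 + 64.83) = 27.6 × 64.83/74.23 = 24.1 V.
(Unloaded it would have been 24.2 V.)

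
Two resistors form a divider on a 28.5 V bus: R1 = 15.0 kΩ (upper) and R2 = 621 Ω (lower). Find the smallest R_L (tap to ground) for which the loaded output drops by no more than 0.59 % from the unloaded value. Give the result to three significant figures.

R_L(min) ≈ 100 kΩ

Output resistance R_th = R1‖R2 = (15000 × 621)/15620 = 596.3 Ω.
The fractional drop is R_th/(R_th + R_L); requiring this ≤ 0.00590 gives R_L ≥ R_th(1/0.00590 − 1) = 596.3 × 168.5 = 100 kΩ.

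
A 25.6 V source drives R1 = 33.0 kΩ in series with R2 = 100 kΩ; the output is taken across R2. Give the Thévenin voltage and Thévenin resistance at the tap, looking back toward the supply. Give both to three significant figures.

V_th is the open-circuit tap voltage: 25.6 × 100/(33.0 + 100) = 19.2 V.
With the supply zeroed, R1 and R2 appear in parallel from the tap: R_th = R1‖R2 = (33.0 × 100)/133.0 = 24.8 kΩ.

V_th = 19.2 V, R_th = 24.8 kΩ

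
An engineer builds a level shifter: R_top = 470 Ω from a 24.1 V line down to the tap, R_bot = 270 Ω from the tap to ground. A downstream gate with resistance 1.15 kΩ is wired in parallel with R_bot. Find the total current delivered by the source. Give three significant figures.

I ≈ 35.0 mA

R_bot‖R_L = 218.7 Ω, so the source sees R_top + R_bot‖R_L = 688.7 Ω.
I = 24.1 V / 688.7 Ω = 35.0 mA.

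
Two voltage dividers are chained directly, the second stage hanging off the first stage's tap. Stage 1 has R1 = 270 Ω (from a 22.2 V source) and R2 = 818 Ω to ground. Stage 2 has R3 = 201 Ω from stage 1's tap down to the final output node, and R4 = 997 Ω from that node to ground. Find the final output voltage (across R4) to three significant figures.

Stage 2 presents R3+R4 = 1198 Ω as a load on stage 1's tap.
Stage 1's lower leg becomes R2‖(R3+R4) = 486.1 Ω, so V_mid = 22.2 × 486.1/756.1 = 14.27 V.
Stage 2 is itself unloaded: V_out = V_mid × R4/(R3+R4) = 14.27 × 997/1198 = 11.9 V.

V_out ≈ 11.9 V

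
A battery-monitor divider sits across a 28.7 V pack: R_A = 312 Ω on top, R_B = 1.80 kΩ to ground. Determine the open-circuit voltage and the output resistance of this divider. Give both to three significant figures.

V_th = 24.5 V, R_th = 266 Ω

V_th is the open-circuit tap voltage: 28.7 × 1800/(312 + 1800) = 24.5 V.
With the supply zeroed, R_A and R_B appear in parallel from the tap: R_th = R_A‖R_B = (312 × 1800)/2112 = 266 Ω.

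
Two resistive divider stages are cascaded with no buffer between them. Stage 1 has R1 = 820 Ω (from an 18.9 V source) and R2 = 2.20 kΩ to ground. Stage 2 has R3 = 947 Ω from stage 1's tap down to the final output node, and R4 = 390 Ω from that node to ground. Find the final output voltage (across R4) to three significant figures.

V_out ≈ 2.78 V

Stage 2 presents R3+R4 = 1337 Ω as a load on stage 1's tap.
Stage 1's lower leg becomes R2‖(R3+R4) = 831.6 Ω, so V_mid = 18.9 × 831.6/1652 = 9.516 V.
Stage 2 is itself unloaded: V_out = V_mid × R4/(R3+R4) = 9.516 × 390/1337 = 2.78 V.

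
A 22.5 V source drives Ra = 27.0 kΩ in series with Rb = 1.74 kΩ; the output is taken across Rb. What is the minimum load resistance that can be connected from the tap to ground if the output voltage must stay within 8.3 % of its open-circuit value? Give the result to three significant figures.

Output resistance R_th = Ra‖Rb = (27.0 × 1.74)/28.74 = 1.635 kΩ.
The fractional drop is R_th/(R_th + R_L); requiring this ≤ 0.0830 gives R_L ≥ R_th(1/0.0830 − 1) = 1.635 × 11.05 = 18.1 kΩ.

R_L(min) ≈ 18.1 kΩ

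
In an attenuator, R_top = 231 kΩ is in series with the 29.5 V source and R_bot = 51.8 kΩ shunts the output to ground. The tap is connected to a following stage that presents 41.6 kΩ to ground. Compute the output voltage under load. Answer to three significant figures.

The load sits in parallel with R_bot: R_bot‖R_L = (51.8 × 41.6) / (51.8 + 41.6) = 23.07 kΩ.
V_out = 29.5 × 23.07 / (231 + 23.07) = 29.5 × 23.07/254.1 = 2.68 V.

V_out ≈ 2.68 V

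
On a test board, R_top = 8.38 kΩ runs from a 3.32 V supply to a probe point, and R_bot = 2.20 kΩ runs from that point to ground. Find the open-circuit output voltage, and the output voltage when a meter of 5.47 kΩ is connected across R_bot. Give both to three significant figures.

Open-circuit: V = 3.32 × 2.20/(8.38 + 2.20) = 0.690 V.
With the load, R_bot becomes R_bot‖R_L = 1.569 kΩ, so V = 3.32 × 1.569/9.949 = 0.524 V.

Unloaded: 0.690 V; loaded: 0.524 V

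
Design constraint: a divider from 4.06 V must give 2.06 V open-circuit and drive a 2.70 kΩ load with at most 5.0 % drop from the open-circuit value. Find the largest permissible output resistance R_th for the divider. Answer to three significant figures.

R_th ≤ 142 Ω

Loading drop = R_th/(R_th + R_L) ≤ 0.0500, so R_th ≤ R_L · ε/(1−ε) = 2.70 kΩ × 0.0500/0.9500 = 142 Ω.
(Any R1, R2 with R2/(R1+R2) = 0.507 and R1‖R2 ≤ 142 Ω will meet the spec.)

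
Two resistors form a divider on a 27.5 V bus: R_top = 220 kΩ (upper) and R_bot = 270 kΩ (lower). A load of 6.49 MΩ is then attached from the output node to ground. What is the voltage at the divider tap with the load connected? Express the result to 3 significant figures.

The load sits in parallel with R_bot: R_bot‖R_L = (270 × 6490) / (270 + 6490) = 259.2 kΩ.
V_out = 27.5 × 259.2 / (220 + 259.2) = 27.5 × 259.2/479.2 = 14.9 V.
(Unloaded it would have been 15.2 V.)

V_out ≈ 14.9 V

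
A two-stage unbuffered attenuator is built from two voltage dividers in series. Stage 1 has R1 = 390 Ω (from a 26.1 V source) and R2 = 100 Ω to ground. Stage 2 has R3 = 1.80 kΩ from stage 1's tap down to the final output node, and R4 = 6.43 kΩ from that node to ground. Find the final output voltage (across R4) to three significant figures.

Stage 2 presents R3+R4 = 8230 Ω as a load on stage 1's tap.
Stage 1's lower leg becomes R2‖(R3+R4) = 98.80 Ω, so V_mid = 26.1 × 98.80/488.8 = 5.276 V.
Stage 2 is itself unloaded: V_out = V_mid × R4/(R3+R4) = 5.276 × 6430/8230 = 4.12 V.

V_out ≈ 4.12 V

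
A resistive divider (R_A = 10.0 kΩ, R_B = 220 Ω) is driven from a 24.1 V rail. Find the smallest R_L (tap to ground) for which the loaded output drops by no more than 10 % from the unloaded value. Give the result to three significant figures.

R_L(min) ≈ 1.94 kΩ

Output resistance R_th = R_A‖R_B = (10000 × 220)/10220 = 215.3 Ω.
The fractional drop is R_th/(R_th + R_L); requiring this ≤ 0.100 gives R_L ≥ R_th(1/0.100 − 1) = 215.3 × 9.000 = 1.94 kΩ.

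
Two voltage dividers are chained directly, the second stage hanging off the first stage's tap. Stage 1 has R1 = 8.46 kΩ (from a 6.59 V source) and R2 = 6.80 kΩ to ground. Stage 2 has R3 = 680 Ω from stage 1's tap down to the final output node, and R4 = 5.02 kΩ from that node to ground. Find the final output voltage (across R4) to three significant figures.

Stage 2 presents R3+R4 = 5700 Ω as a load on stage 1's tap.
Stage 1's lower leg becomes R2‖(R3+R4) = 3101 Ω, so V_mid = 6.59 × 3101/11560 = 1.768 V.
Stage 2 is itself unloaded: V_out = V_mid × R4/(R3+R4) = 1.768 × 5020/5700 = 1.56 V.

V_out ≈ 1.56 V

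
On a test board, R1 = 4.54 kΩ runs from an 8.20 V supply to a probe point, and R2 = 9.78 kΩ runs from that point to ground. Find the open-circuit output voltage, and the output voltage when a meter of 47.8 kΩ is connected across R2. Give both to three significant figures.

Open-circuit: V = 8.20 × 9.78/(4.54 + 9.78) = 5.60 V.
With the load, R2 becomes R2‖R_L = 8.119 kΩ, so V = 8.20 × 8.119/12.66 = 5.26 V.

Unloaded: 5.60 V; loaded: 5.26 V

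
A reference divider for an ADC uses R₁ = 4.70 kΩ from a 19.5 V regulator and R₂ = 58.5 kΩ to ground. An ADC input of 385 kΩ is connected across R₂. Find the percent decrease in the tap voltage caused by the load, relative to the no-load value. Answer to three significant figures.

1.12 %

The divider's output (Thévenin) resistance is R₁‖R₂ = 4.350 kΩ.
Fractional drop under load = R_th/(R_th + R_L) = 4.350 / (4.350 + 385) = 0.01117.
So the output falls by 1.12 %.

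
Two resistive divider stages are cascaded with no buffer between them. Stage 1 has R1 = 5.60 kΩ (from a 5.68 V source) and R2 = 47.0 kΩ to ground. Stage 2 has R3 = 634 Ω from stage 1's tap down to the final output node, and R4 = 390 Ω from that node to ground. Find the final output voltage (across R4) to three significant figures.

Stage 2 presents R3+R4 = 1024 Ω as a load on stage 1's tap.
Stage 1's lower leg becomes R2‖(R3+R4) = 1002 Ω, so V_mid = 5.68 × 1002/6602 = 0.8622 V.
Stage 2 is itself unloaded: V_out = V_mid × R4/(R3+R4) = 0.8622 × 390/1024 = 0.328 V.

V_out ≈ 0.328 V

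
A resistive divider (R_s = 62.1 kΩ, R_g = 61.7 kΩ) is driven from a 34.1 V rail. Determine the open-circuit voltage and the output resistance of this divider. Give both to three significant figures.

V_th = 17.0 V, R_th = 30.9 kΩ

V_th is the open-circuit tap voltage: 34.1 × 61.7/(62.1 + 61.7) = 17.0 V.
With the supply zeroed, R_s and R_g appear in parallel from the tap: R_th = R_s‖R_g = (62.1 × 61.7)/123.8 = 30.9 kΩ.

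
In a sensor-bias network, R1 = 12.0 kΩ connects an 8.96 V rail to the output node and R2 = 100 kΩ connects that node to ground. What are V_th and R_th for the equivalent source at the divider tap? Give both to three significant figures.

V_th = 8.00 V, R_th = 10.7 kΩ

V_th is the open-circuit tap voltage: 8.96 × 100/(12.0 + 100) = 8.00 V.
With the supply zeroed, R1 and R2 appear in parallel from the tap: R_th = R1‖R2 = (12.0 × 100)/112.0 = 10.7 kΩ.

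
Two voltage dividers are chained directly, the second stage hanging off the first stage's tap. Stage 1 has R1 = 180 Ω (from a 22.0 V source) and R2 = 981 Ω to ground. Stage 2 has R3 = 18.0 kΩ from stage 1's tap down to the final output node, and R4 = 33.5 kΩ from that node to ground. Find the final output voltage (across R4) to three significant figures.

Stage 2 presents R3+R4 = 51500 Ω as a load on stage 1's tap.
Stage 1's lower leg becomes R2‖(R3+R4) = 962.7 Ω, so V_mid = 22.0 × 962.7/1143 = 18.53 V.
Stage 2 is itself unloaded: V_out = V_mid × R4/(R3+R4) = 18.53 × 33500/51500 = 12.1 V.

V_out ≈ 12.1 V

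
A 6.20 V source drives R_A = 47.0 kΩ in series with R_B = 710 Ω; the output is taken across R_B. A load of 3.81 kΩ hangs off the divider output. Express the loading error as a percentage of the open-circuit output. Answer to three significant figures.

The divider's output (Thévenin) resistance is R_A‖R_B = 699.4 Ω.
Fractional drop under load = R_th/(R_th + R_L) = 699.4 / (699.4 + 3810) = 0.1551.
So the output falls by 15.5 %.

15.5 %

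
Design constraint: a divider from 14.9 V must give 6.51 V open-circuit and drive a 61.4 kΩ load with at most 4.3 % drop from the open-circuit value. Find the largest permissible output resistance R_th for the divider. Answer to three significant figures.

Loading drop = R_th/(R_th + R_L) ≤ 0.0430, so R_th ≤ R_L · ε/(1−ε) = 61.4 kΩ × 0.0430/0.9570 = 2.76 kΩ.

R_th ≤ 2.76 kΩ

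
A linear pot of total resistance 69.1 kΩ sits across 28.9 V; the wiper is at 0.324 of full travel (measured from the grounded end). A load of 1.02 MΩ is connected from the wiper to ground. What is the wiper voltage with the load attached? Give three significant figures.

The wiper splits the pot into (1−α)R = 46.71 kΩ above and αR = 22.39 kΩ below.
Lower section ‖ load = 21.91 kΩ.
V_wiper = 28.9 × 21.91/(46.71 + 21.91) = 9.23 V.

V ≈ 9.23 V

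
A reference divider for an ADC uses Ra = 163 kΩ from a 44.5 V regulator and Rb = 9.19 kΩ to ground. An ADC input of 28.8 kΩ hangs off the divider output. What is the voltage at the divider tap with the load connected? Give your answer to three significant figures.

The load sits in parallel with Rb: Rb‖R_L = (9.19 × 28.8) / (9.19 + 28.8) = 6.967 kΩ.
V_out = 44.5 × 6.967 / (163 + 6.967) = 44.5 × 6.967/170.0 = 1.82 V.

V_out ≈ 1.82 V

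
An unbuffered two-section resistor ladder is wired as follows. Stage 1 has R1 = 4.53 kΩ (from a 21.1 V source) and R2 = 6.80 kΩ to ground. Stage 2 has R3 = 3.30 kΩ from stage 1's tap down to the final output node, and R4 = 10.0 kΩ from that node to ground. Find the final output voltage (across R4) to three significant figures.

Stage 2 presents R3+R4 = 13.30 kΩ as a load on stage 1's tap.
Stage 1's lower leg becomes R2‖(R3+R4) = 4.500 kΩ, so V_mid = 21.1 × 4.500/9.030 = 10.51 V.
Stage 2 is itself unloaded: V_out = V_mid × R4/(R3+R4) = 10.51 × 10.0/13.30 = 7.91 V.

V_out ≈ 7.91 V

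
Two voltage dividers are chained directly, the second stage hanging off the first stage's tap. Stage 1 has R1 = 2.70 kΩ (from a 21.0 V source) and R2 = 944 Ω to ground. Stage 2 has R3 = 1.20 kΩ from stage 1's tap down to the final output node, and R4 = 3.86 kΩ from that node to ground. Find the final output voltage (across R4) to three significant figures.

Stage 2 presents R3+R4 = 5060 Ω as a load on stage 1's tap.
Stage 1's lower leg becomes R2‖(R3+R4) = 795.6 Ω, so V_mid = 21.0 × 795.6/3496 = 4.779 V.
Stage 2 is itself unloaded: V_out = V_mid × R4/(R3+R4) = 4.779 × 3860/5060 = 3.65 V.

V_out ≈ 3.65 V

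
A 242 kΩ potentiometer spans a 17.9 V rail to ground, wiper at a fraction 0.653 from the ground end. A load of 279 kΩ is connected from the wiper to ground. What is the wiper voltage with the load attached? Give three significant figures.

V ≈ 9.77 V

The wiper splits the pot into (1−α)R = 83.97 kΩ above and αR = 158.0 kΩ below.
Lower section ‖ load = 100.9 kΩ.
V_wiper = 17.9 × 100.9/(83.97 + 100.9) = 9.77 V.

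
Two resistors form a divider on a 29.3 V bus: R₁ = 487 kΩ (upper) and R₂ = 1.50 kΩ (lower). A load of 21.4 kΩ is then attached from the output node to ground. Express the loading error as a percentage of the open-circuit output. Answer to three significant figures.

The divider's output (Thévenin) resistance is R₁‖R₂ = 1.495 kΩ.
Fractional drop under load = R_th/(R_th + R_L) = 1.495 / (1.495 + 21.4) = 0.06531.
So the output falls by 6.53 %.

6.53 %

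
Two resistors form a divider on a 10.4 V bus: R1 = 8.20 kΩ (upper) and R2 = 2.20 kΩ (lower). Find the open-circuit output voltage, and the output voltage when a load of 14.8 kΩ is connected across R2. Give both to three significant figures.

Unloaded: 2.20 V; loaded: 1.97 V

Open-circuit: V = 10.4 × 2.20/(8.20 + 2.20) = 2.20 V.
With the load, R2 becomes R2‖R_L = 1.915 kΩ, so V = 10.4 × 1.915/10.12 = 1.97 V.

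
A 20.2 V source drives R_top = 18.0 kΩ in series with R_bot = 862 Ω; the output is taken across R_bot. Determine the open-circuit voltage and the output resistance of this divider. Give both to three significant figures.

V_th is the open-circuit tap voltage: 20.2 × 862/(18000 + 862) = 0.923 V.
With the supply zeroed, R_top and R_bot appear in parallel from the tap: R_th = R_top‖R_bot = (18000 × 862)/18860 = 823 Ω.

V_th = 0.923 V, R_th = 823 Ω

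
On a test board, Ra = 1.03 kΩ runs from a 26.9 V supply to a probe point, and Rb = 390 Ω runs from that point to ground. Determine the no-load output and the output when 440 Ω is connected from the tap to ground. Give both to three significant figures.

Unloaded: 7.39 V; loaded: 4.50 V

Open-circuit: V = 26.9 × 390/(1030 + 390) = 7.39 V.
With the load, Rb becomes Rb‖R_L = 206.7 Ω, so V = 26.9 × 206.7/1237 = 4.50 V.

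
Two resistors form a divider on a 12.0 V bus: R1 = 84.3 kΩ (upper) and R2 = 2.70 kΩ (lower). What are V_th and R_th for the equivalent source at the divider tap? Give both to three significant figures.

V_th is the open-circuit tap voltage: 12.0 × 2.70/(84.3 + 2.70) = 0.372 V.
With the supply zeroed, R1 and R2 appear in parallel from the tap: R_th = R1‖R2 = (84.3 × 2.70)/87.00 = 2.62 kΩ.

V_th = 0.372 V, R_th = 2.62 kΩ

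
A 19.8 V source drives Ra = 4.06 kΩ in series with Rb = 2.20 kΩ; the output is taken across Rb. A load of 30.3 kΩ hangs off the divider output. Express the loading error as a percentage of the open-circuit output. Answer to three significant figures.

4.50 %

The divider's output (Thévenin) resistance is Ra‖Rb = 1.427 kΩ.
Fractional drop under load = R_th/(R_th + R_L) = 1.427 / (1.427 + 30.3) = 0.04497.
So the output falls by 4.50 %.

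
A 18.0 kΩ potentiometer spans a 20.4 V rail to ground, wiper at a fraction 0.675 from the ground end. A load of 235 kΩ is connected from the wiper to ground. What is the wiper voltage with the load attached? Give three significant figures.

V ≈ 13.5 V

The wiper splits the pot into (1−α)R = 5.850 kΩ above and αR = 12.15 kΩ below.
Lower section ‖ load = 11.55 kΩ.
V_wiper = 20.4 × 11.55/(5.850 + 11.55) = 13.5 V.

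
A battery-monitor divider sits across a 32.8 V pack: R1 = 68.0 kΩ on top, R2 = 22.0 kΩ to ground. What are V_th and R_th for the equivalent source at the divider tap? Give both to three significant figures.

V_th is the open-circuit tap voltage: 32.8 × 22.0/(68.0 + 22.0) = 8.02 V.
With the supply zeroed, R1 and R2 appear in parallel from the tap: R_th = R1‖R2 = (68.0 × 22.0)/90.00 = 16.6 kΩ.

V_th = 8.02 V, R_th = 16.6 kΩ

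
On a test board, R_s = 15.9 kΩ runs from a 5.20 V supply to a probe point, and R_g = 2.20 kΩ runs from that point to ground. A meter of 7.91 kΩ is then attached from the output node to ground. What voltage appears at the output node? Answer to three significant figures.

V_out ≈ 0.508 V

The load sits in parallel with R_g: R_g‖R_L = (2.20 × 7.91) / (2.20 + 7.91) = 1.721 kΩ.
V_out = 5.20 × 1.721 / (15.9 + 1.721) = 5.20 × 1.721/17.62 = 0.508 V.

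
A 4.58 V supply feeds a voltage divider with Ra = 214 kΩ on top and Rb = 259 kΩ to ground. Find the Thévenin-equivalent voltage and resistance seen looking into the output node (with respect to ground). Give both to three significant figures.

V_th is the open-circuit tap voltage: 4.58 × 259/(214 + 259) = 2.51 V.
With the supply zeroed, Ra and Rb appear in parallel from the tap: R_th = Ra‖Rb = (214 × 259)/473.0 = 117 kΩ.

V_th = 2.51 V, R_th = 117 kΩ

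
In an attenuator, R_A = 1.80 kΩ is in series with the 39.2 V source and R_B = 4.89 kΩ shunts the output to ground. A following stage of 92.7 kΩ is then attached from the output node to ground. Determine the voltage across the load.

V_out ≈ 28.3 V

The load sits in parallel with R_B: R_B‖R_L = (4.89 × 92.7) / (4.89 + 92.7) = 4.645 kΩ.
V_out = 39.2 × 4.645 / (1.80 + 4.645) = 39.2 × 4.645/6.445 = 28.3 V.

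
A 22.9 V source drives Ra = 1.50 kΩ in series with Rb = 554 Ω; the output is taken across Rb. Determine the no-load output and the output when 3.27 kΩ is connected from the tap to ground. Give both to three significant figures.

Unloaded: 6.18 V; loaded: 5.50 V

Open-circuit: V = 22.9 × 554/(1500 + 554) = 6.18 V.
With the load, Rb becomes Rb‖R_L = 473.7 Ω, so V = 22.9 × 473.7/1974 = 5.50 V.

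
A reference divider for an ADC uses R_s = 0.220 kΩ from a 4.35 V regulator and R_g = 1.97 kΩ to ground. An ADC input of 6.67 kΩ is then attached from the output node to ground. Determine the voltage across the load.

The load sits in parallel with R_g: R_g‖R_L = (1970 × 6670) / (1970 + 6670) = 1521 Ω.
V_out = 4.35 × 1521 / (220 + 1521) = 4.35 × 1521/1741 = 3.80 V.

V_out ≈ 3.80 V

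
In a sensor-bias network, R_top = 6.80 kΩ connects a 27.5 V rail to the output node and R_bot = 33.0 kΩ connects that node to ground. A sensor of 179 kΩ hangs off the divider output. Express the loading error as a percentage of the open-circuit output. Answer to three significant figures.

3.05 %

The divider's output (Thévenin) resistance is R_top‖R_bot = 5.638 kΩ.
Fractional drop under load = R_th/(R_th + R_L) = 5.638 / (5.638 + 179) = 0.03054.
So the output falls by 3.05 %.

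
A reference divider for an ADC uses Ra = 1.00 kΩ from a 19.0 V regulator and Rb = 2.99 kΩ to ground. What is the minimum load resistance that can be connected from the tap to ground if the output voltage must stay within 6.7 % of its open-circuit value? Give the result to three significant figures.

R_L(min) ≈ 10.4 kΩ

Output resistance R_th = Ra‖Rb = (1000 × 2990)/3990 = 749.4 Ω.
The fractional drop is R_th/(R_th + R_L); requiring this ≤ 0.0670 gives R_L ≥ R_th(1/0.0670 − 1) = 749.4 × 13.93 = 10.4 kΩ.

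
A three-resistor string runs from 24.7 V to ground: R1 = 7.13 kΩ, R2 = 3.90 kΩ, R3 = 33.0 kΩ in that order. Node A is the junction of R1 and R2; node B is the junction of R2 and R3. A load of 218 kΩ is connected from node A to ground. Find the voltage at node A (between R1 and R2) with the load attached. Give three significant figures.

Below node A the series string R2+R3 = 36.90 kΩ sits in parallel with the 218 kΩ load: 31.56 kΩ.
V_A = 24.7 × 31.56/(7.13 + 31.56) = 20.1 V.

V ≈ 20.1 V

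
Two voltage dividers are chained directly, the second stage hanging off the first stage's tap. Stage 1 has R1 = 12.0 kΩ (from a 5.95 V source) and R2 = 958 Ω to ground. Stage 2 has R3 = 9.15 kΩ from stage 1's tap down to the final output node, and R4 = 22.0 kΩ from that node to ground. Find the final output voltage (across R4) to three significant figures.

Stage 2 presents R3+R4 = 31150 Ω as a load on stage 1's tap.
Stage 1's lower leg becomes R2‖(R3+R4) = 929.4 Ω, so V_mid = 5.95 × 929.4/12930 = 0.4277 V.
Stage 2 is itself unloaded: V_out = V_mid × R4/(R3+R4) = 0.4277 × 22000/31150 = 0.302 V.

V_out ≈ 0.302 V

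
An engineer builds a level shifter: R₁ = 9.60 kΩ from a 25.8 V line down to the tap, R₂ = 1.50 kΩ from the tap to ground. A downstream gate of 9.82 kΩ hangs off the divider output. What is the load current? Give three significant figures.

I_L ≈ 0.314 mA

R₂‖R_L = 1.301 kΩ; V_out = 25.8 × 1.301/10.90 = 3.080 V.
I_L = V_out / R_L = 3.080 / 9.82 kΩ = 0.314 mA.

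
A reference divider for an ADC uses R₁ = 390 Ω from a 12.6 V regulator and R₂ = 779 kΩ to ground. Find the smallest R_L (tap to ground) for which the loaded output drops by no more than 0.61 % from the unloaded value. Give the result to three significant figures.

Output resistance R_th = R₁‖R₂ = (390 × 779000)/779400 = 389.8 Ω.
The fractional drop is R_th/(R_th + R_L); requiring this ≤ 0.00610 gives R_L ≥ R_th(1/0.00610 − 1) = 389.8 × 162.9 = 63.5 kΩ.

R_L(min) ≈ 63.5 kΩ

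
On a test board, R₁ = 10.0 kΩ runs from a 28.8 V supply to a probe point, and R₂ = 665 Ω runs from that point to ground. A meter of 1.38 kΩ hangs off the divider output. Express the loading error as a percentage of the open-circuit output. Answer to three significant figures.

31.1 %

Unloaded V = 28.8 × 665/10660 = 1.796 V.
Loaded: R₂‖R_L = 448.8 Ω, giving V = 28.8 × 448.8/10450 = 1.237 V.
Drop = (1.796 − 1.237) / 1.796 = 31.1 %.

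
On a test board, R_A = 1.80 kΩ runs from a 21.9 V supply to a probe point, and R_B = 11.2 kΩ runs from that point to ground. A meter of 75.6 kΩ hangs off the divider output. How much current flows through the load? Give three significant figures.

I_L ≈ 0.245 mA

R_B‖R_L = 9.755 kΩ; V_out = 21.9 × 9.755/11.55 = 18.49 V.
I_L = V_out / R_L = 18.49 / 75.6 kΩ = 0.245 mA.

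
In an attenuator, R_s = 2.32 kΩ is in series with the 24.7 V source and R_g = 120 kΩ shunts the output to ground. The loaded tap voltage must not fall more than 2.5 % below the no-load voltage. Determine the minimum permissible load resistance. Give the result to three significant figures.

Output resistance R_th = R_s‖R_g = (2.32 × 120)/122.3 = 2.276 kΩ.
The fractional drop is R_th/(R_th + R_L); requiring this ≤ 0.0250 gives R_L ≥ R_th(1/0.0250 − 1) = 2.276 × 39.00 = 88.8 kΩ.

R_L(min) ≈ 88.8 kΩ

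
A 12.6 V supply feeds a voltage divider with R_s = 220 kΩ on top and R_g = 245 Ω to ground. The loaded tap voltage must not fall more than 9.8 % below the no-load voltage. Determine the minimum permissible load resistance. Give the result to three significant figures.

R_L(min) ≈ 2.25 kΩ

Output resistance R_th = R_s‖R_g = (220000 × 245)/220200 = 244.7 Ω.
The fractional drop is R_th/(R_th + R_L); requiring this ≤ 0.0980 gives R_L ≥ R_th(1/0.0980 − 1) = 244.7 × 9.204 = 2.25 kΩ.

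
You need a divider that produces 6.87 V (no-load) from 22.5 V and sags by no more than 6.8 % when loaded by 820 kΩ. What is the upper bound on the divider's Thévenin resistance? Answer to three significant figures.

Loading drop = R_th/(R_th + R_L) ≤ 0.0680, so R_th ≤ R_L · ε/(1−ε) = 820 kΩ × 0.0680/0.9320 = 59.8 kΩ.
(Any R1, R2 with R2/(R1+R2) = 0.305 and R1‖R2 ≤ 59.8 kΩ will meet the spec.)

R_th ≤ 59.8 kΩ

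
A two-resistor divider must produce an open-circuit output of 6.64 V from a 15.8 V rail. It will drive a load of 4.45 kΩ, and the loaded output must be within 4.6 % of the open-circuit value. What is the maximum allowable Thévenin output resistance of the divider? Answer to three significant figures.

Loading drop = R_th/(R_th + R_L) ≤ 0.0460, so R_th ≤ R_L · ε/(1−ε) = 4.45 kΩ × 0.0460/0.9540 = 215 Ω.

R_th ≤ 215 Ω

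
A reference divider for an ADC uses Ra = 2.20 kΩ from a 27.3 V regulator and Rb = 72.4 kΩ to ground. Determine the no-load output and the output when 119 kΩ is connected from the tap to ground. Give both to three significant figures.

Open-circuit: V = 27.3 × 72.4/(2.20 + 72.4) = 26.5 V.
With the load, Rb becomes Rb‖R_L = 45.01 kΩ, so V = 27.3 × 45.01/47.21 = 26.0 V.

Unloaded: 26.5 V; loaded: 26.0 V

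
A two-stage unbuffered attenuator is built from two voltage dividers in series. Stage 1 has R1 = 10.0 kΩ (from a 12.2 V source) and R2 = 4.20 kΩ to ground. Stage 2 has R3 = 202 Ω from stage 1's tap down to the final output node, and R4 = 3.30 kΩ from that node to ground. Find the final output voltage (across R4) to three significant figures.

V_out ≈ 1.84 V

Stage 2 presents R3+R4 = 3502 Ω as a load on stage 1's tap.
Stage 1's lower leg becomes R2‖(R3+R4) = 1910 Ω, so V_mid = 12.2 × 1910/11910 = 1.956 V.
Stage 2 is itself unloaded: V_out = V_mid × R4/(R3+R4) = 1.956 × 3300/3502 = 1.84 V.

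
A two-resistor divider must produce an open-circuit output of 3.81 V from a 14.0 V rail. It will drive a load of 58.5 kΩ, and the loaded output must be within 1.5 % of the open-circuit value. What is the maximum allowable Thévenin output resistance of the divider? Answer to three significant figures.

Loading drop = R_th/(R_th + R_L) ≤ 0.0150, so R_th ≤ R_L · ε/(1−ε) = 58.5 kΩ × 0.0150/0.9850 = 891 Ω.

R_th ≤ 891 Ω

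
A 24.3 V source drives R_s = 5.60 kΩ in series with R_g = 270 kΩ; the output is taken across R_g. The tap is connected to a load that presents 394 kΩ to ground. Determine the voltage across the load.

The load sits in parallel with R_g: R_g‖R_L = (270 × 394) / (270 + 394) = 160.2 kΩ.
V_out = 24.3 × 160.2 / (5.60 + 160.2) = 24.3 × 160.2/165.8 = 23.5 V.

V_out ≈ 23.5 V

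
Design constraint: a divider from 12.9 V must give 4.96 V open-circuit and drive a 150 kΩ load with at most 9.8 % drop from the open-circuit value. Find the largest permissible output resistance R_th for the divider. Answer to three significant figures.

Loading drop = R_th/(R_th + R_L) ≤ 0.0980, so R_th ≤ R_L · ε/(1−ε) = 150 kΩ × 0.0980/0.9020 = 16.3 kΩ.
(Any R1, R2 with R2/(R1+R2) = 0.384 and R1‖R2 ≤ 16.3 kΩ will meet the spec.)

R_th ≤ 16.3 kΩ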